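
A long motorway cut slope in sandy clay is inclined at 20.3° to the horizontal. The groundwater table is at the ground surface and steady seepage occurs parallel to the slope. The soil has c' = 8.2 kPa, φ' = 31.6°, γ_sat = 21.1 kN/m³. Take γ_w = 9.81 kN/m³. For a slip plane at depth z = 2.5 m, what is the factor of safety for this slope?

FS = 1.37

With seepage parallel to the slope and the water table at the surface, the effective normal stress on the slip plane uses the buoyant unit weight γ' = γ_sat − γ_w while the driving shear stress uses γ_sat:
FS = [c' + γ' z cos²β tanφ'] / [γ_sat z sinβ cosβ]
γ' = 21.1 − 9.81 = 11.29 kN/m³
Numerator = 8.2 + 11.29·2.5·cos²20.3°·tan31.6° = 8.2 + 11.29·2.5·0.8796·0.6152 = 23.474 kPa
Denominator = 21.1·2.5·sin20.3°·cos20.3° = 21.1·2.5·0.3469·0.9379 = 17.164 kPa
FS = 23.474 / 17.164 = 1.368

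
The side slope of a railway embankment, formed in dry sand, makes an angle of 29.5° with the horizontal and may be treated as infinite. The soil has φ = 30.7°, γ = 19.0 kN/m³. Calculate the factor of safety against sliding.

FS = 1.05

For a dry cohesionless infinite slope the factor of safety is FS = tanφ / tanβ.
FS = tan30.7° / tan29.5° = 0.5938 / 0.5658 = 1.049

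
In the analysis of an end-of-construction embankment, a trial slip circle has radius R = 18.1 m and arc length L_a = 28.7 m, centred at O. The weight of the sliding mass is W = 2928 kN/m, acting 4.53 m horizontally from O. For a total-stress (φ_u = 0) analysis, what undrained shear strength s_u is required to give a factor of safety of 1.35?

s_u = 34.5 kPa

FS = s_u·L_a·R / (W·d), so s_u = FS·W·d / (L_a·R).
s_u = 1.35·2928·4.53 / (28.70·18.1) = 17906.2 / 519.47 = 34.47 kPa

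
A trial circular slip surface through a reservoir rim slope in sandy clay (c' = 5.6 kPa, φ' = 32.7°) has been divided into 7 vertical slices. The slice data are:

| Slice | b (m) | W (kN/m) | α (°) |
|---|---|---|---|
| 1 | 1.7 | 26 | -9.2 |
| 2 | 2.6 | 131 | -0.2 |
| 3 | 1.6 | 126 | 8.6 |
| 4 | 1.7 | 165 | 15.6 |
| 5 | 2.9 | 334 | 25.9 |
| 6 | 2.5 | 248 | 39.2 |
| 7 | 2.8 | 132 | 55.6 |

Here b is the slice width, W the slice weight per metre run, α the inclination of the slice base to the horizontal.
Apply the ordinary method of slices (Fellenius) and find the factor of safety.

Ordinary method of slices: FS = Σ[c'·Δl_i + (W_i cosα_i)·tanφ'] / Σ W_i sinα_i, with Δl_i = b_i / cosα_i.
Slice 1: Δl = 1.7/cos(-9.2°) = 1.722 m; N'_1 = 26·cos(-9.2°) = 25.7; c'Δl = 9.64; W sinα = -4.2
Slice 2: Δl = 2.6/cos(-0.2°) = 2.600 m; N'_2 = 131·cos(-0.2°) = 131.0; c'Δl = 14.56; W sinα = -0.5
Slice 3: Δl = 1.6/cos8.6° = 1.618 m; N'_3 = 126·cos8.6° = 124.6; c'Δl = 9.06; W sinα = 18.8
Slice 4: Δl = 1.7/cos15.6° = 1.765 m; N'_4 = 165·cos15.6° = 158.9; c'Δl = 9.88; W sinα = 44.4
Slice 5: Δl = 2.9/cos25.9° = 3.224 m; N'_5 = 334·cos25.9° = 300.5; c'Δl = 18.05; W sinα = 145.9
Slice 6: Δl = 2.5/cos39.2° = 3.226 m; N'_6 = 248·cos39.2° = 192.2; c'Δl = 18.07; W sinα = 156.7
Slice 7: Δl = 2.8/cos55.6° = 4.956 m; N'_7 = 132·cos55.6° = 74.6; c'Δl = 27.75; W sinα = 108.9
Σc'Δl = 107.0 kN/m; ΣN' = 1007.4 kN/m; ΣW sinα = 470.1 kN/m
Resisting = 107.0 + 1007.4·tan32.7° = 107.0 + 646.7 = 753.8 kN/m
FS = 753.8 / 470.1 = 1.603

FS = 1.60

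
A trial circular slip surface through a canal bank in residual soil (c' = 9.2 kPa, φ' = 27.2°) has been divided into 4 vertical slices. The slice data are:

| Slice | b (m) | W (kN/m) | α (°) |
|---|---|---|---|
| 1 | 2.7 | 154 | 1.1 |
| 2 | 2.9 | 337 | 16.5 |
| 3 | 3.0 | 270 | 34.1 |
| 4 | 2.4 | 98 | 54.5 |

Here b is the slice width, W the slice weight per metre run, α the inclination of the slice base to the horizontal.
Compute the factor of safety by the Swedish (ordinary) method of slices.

Ordinary method of slices: FS = Σ[c'·Δl_i + (W_i cosα_i)·tanφ'] / Σ W_i sinα_i, with Δl_i = b_i / cosα_i.
Slice 1: Δl = 2.7/cos1.1° = 2.700 m; N'_1 = 154·cos1.1° = 154.0; c'Δl = 24.84; W sinα = 3.0
Slice 2: Δl = 2.9/cos16.5° = 3.025 m; N'_2 = 337·cos16.5° = 323.1; c'Δl = 27.83; W sinα = 95.7
Slice 3: Δl = 3.0/cos34.1° = 3.623 m; N'_3 = 270·cos34.1° = 223.6; c'Δl = 33.33; W sinα = 151.4
Slice 4: Δl = 2.4/cos54.5° = 4.133 m; N'_4 = 98·cos54.5° = 56.9; c'Δl = 38.02; W sinα = 79.8
Σc'Δl = 124.0 kN/m; ΣN' = 757.6 kN/m; ΣW sinα = 329.8 kN/m
Resisting = 124.0 + 757.6·tan27.2° = 124.0 + 389.3 = 513.4 kN/m
FS = 513.4 / 329.8 = 1.556

FS = 1.56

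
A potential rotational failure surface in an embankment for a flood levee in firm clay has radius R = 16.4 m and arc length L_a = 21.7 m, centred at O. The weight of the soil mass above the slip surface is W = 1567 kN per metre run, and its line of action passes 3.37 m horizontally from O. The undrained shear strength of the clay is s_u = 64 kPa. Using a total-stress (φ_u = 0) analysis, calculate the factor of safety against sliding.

FS = 4.31

Taking moments about the centre O, the resisting moment is provided by the undrained shear strength acting along the arc:
M_R = s_u·L_a·R = 64·21.70·16.4 = 22776.3 kN·m/m
M_D = W·d = 1567·3.37 = 5280.8 kN·m/m
FS = M_R / M_D = 22776.3 / 5280.8 = 4.313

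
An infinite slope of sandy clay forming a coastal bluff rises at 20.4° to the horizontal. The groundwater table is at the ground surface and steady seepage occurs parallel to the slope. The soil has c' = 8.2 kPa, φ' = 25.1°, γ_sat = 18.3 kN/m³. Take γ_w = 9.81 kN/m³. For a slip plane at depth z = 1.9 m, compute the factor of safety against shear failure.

With seepage parallel to the slope and the water table at the surface, the effective normal stress on the slip plane uses the buoyant unit weight γ' = γ_sat − γ_w while the driving shear stress uses γ_sat:
FS = [c' + γ' z cos²β tanφ'] / [γ_sat z sinβ cosβ]
γ' = 18.3 − 9.81 = 8.49 kN/m³
Numerator = 8.2 + 8.49·1.9·cos²20.4°·tan25.1° = 8.2 + 8.49·1.9·0.8785·0.4684 = 14.838 kPa
Denominator = 18.3·1.9·sin20.4°·cos20.4° = 18.3·1.9·0.3486·0.9373 = 11.360 kPa
FS = 14.838 / 11.360 = 1.306

FS = 1.31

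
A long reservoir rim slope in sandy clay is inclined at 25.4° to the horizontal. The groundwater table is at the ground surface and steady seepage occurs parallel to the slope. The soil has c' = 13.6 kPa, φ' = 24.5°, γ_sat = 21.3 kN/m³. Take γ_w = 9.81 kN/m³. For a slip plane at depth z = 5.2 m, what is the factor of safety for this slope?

FS = 0.83

With seepage parallel to the slope and the water table at the surface, the effective normal stress on the slip plane uses the buoyant unit weight γ' = γ_sat − γ_w while the driving shear stress uses γ_sat:
FS = [c' + γ' z cos²β tanφ'] / [γ_sat z sinβ cosβ]
γ' = 21.3 − 9.81 = 11.49 kN/m³
Numerator = 13.6 + 11.49·5.2·cos²25.4°·tan24.5° = 13.6 + 11.49·5.2·0.8160·0.4557 = 35.819 kPa
Denominator = 21.3·5.2·sin25.4°·cos25.4° = 21.3·5.2·0.4289·0.9033 = 42.916 kPa
FS = 35.819 / 42.916 = 0.835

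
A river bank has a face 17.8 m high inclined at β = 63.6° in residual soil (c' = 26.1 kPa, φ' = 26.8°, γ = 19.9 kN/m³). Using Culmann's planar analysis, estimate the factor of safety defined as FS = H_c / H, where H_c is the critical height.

FS = 1.18

H_c = (4c'/γ) · sinβ cosφ' / [1 − cos(β − φ')]
    = (4·26.1/19.9) · sin63.6°·cos26.8° / [1 − cos36.8°]
    = 5.246 · 0.7995 / 0.1993 = 21.05 m
FS = H_c / H = 21.05 / 17.8 = 1.183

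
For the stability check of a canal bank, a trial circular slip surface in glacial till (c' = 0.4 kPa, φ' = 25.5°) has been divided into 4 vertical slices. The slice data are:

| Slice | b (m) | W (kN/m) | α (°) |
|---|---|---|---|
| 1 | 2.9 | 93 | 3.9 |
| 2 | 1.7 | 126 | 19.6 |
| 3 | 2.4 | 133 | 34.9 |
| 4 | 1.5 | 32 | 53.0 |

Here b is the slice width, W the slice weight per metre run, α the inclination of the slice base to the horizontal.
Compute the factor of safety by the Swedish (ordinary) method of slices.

Ordinary method of slices: FS = Σ[c'·Δl_i + (W_i cosα_i)·tanφ'] / Σ W_i sinα_i, with Δl_i = b_i / cosα_i.
Slice 1: Δl = 2.9/cos3.9° = 2.907 m; N'_1 = 93·cos3.9° = 92.8; c'Δl = 1.16; W sinα = 6.3
Slice 2: Δl = 1.7/cos19.6° = 1.805 m; N'_2 = 126·cos19.6° = 118.7; c'Δl = 0.72; W sinα = 42.3
Slice 3: Δl = 2.4/cos34.9° = 2.926 m; N'_3 = 133·cos34.9° = 109.1; c'Δl = 1.17; W sinα = 76.1
Slice 4: Δl = 1.5/cos53.0° = 2.492 m; N'_4 = 32·cos53.0° = 19.3; c'Δl = 1.00; W sinα = 25.6
Σc'Δl = 4.1 kN/m; ΣN' = 339.8 kN/m; ΣW sinα = 150.2 kN/m
Resisting = 4.1 + 339.8·tan25.5° = 4.1 + 162.1 = 166.1 kN/m
FS = 166.1 / 150.2 = 1.106

FS = 1.11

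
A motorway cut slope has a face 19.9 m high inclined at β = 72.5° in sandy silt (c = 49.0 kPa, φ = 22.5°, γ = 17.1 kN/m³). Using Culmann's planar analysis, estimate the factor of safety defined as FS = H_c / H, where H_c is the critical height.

H_c = (4c/γ) · sinβ cosφ / [1 − cos(β − φ)]
    = (4·49.0/17.1) · sin72.5°·cos22.5° / [1 − cos50.0°]
    = 11.462 · 0.8811 / 0.3572 = 28.27 m
FS = H_c / H = 28.27 / 19.9 = 1.421

FS = 1.42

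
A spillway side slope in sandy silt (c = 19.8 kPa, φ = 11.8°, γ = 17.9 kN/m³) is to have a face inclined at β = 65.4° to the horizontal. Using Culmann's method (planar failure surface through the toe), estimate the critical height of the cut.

H_c = 9.69 m

Culmann's analysis gives the critical failure plane at α_cr = (β + φ)/2 = (65.4 + 11.8)/2 = 38.6°, and the critical height
H_c = (4c/γ) · sinβ cosφ / [1 − cos(β − φ)]
    = (4·19.8/17.9) · sin65.4°·cos11.8° / [1 − cos(53.6°)]
    = 4.425 · 0.9092·0.9789 / [1 − 0.5934]
    = 4.425 · 0.8900 / 0.4066
    = 9.69 m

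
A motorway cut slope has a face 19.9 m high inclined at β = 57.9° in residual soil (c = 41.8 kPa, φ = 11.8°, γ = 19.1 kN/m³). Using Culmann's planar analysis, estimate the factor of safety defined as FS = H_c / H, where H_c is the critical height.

H_c = (4c/γ) · sinβ cosφ / [1 − cos(β − φ)]
    = (4·41.8/19.1) · sin57.9°·cos11.8° / [1 − cos46.1°]
    = 8.754 · 0.8292 / 0.3066 = 23.68 m
FS = H_c / H = 23.68 / 19.9 = 1.190

FS = 1.19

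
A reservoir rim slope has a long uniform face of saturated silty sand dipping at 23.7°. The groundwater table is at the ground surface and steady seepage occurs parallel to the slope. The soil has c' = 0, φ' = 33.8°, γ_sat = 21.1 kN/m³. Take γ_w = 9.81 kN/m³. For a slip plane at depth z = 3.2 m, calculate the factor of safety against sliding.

With seepage parallel to the slope and the water table at the surface, the effective normal stress on the slip plane uses the buoyant unit weight γ' = γ_sat − γ_w while the driving shear stress uses γ_sat:
FS = [c' + γ' z cos²β tanφ'] / [γ_sat z sinβ cosβ]
(For c' = 0 this reduces to FS = (γ'/γ_sat)·tanφ'/tanβ.)
γ' = 21.1 − 9.81 = 11.29 kN/m³
Numerator = 0.0 + 11.29·3.2·cos²23.7°·tan33.8° = 0.0 + 11.29·3.2·0.8384·0.6694 = 20.278 kPa
Denominator = 21.1·3.2·sin23.7°·cos23.7° = 21.1·3.2·0.4019·0.9157 = 24.851 kPa
FS = 20.278 / 24.851 = 0.816

FS = 0.82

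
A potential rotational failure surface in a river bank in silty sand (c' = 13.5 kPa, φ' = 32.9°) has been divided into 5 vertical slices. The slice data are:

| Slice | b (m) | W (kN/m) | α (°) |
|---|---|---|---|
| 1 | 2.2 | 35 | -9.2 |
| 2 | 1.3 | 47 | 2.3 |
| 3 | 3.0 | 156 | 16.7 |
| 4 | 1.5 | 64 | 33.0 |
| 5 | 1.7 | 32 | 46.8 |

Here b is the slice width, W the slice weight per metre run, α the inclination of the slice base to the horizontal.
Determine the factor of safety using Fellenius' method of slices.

FS = 3.48

Ordinary method of slices: FS = Σ[c'·Δl_i + (W_i cosα_i)·tanφ'] / Σ W_i sinα_i, with Δl_i = b_i / cosα_i.
Slice 1: Δl = 2.2/cos(-9.2°) = 2.229 m; N'_1 = 35·cos(-9.2°) = 34.5; c'Δl = 30.09; W sinα = -5.6
Slice 2: Δl = 1.3/cos2.3° = 1.301 m; N'_2 = 47·cos2.3° = 47.0; c'Δl = 17.56; W sinα = 1.9
Slice 3: Δl = 3.0/cos16.7° = 3.132 m; N'_3 = 156·cos16.7° = 149.4; c'Δl = 42.28; W sinα = 44.8
Slice 4: Δl = 1.5/cos33.0° = 1.789 m; N'_4 = 64·cos33.0° = 53.7; c'Δl = 24.15; W sinα = 34.9
Slice 5: Δl = 1.7/cos46.8° = 2.483 m; N'_5 = 32·cos46.8° = 21.9; c'Δl = 33.53; W sinα = 23.3
Σc'Δl = 147.6 kN/m; ΣN' = 306.5 kN/m; ΣW sinα = 99.3 kN/m
Resisting = 147.6 + 306.5·tan32.9° = 147.6 + 198.3 = 345.9 kN/m
FS = 345.9 / 99.3 = 3.483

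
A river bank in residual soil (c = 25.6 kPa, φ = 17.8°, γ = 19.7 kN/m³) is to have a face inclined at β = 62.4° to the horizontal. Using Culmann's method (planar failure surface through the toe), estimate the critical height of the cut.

Culmann's analysis gives the critical failure plane at α_cr = (β + φ)/2 = (62.4 + 17.8)/2 = 40.1°, and the critical height
H_c = (4c/γ) · sinβ cosφ / [1 − cos(β − φ)]
    = (4·25.6/19.7) · sin62.4°·cos17.8° / [1 − cos(44.6°)]
    = 5.198 · 0.8862·0.9521 / [1 − 0.7120]
    = 5.198 · 0.8438 / 0.2880
    = 15.23 m

H_c = 15.23 m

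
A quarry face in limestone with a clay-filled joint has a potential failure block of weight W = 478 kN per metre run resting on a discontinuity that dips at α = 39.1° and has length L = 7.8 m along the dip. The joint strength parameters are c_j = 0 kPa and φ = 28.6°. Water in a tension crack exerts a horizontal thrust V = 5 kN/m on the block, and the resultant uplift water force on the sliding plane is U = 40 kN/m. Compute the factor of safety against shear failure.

FS = 0.59

Resolving the block weight along and normal to the plane and applying the Mohr–Coulomb strength on the joint:
N' = W cosα − U − V sinα = 478·cos39.1° − 40 − 5·sin39.1° = 327.8 kN/m
Driving force T = W sinα + V cosα = 478·sin39.1° + 5·cos39.1° = 305.3 kN/m
Resisting force R = c_j·L + N'·tanφ = 0·7.8 + 327.8·tan28.6° = 0.0 + 178.7 = 178.7 kN/m
FS = R / T = 178.7 / 305.3 = 0.585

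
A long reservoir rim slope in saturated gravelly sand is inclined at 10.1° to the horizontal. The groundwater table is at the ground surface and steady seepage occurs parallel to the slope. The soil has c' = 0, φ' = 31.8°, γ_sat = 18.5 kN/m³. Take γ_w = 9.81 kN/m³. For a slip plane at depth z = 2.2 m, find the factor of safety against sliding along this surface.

With seepage parallel to the slope and the water table at the surface, the effective normal stress on the slip plane uses the buoyant unit weight γ' = γ_sat − γ_w while the driving shear stress uses γ_sat:
FS = [c' + γ' z cos²β tanφ'] / [γ_sat z sinβ cosβ]
(For c' = 0 this reduces to FS = (γ'/γ_sat)·tanφ'/tanβ.)
γ' = 18.5 − 9.81 = 8.69 kN/m³
Numerator = 0.0 + 8.69·2.2·cos²10.1°·tan31.8° = 0.0 + 8.69·2.2·0.9692·0.6200 = 11.489 kPa
Denominator = 18.5·2.2·sin10.1°·cos10.1° = 18.5·2.2·0.1754·0.9845 = 7.027 kPa
FS = 11.489 / 7.027 = 1.635

FS = 1.64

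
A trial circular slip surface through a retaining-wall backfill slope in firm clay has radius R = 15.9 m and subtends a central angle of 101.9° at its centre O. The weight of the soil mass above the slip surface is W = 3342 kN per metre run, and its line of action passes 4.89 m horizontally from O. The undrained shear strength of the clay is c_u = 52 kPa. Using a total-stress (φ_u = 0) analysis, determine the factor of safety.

FS = 1.43

Taking moments about the centre O, the resisting moment is provided by the undrained shear strength acting along the arc:
Arc length L_a = R·θ = 15.9·(101.9°·π/180) = 15.9·1.7785 = 28.28 m
M_R = c_u·L_a·R = 52·28.28·15.9 = 23380.2 kN·m/m
M_D = W·d = 3342·4.89 = 16342.4 kN·m/m
FS = M_R / M_D = 23380.2 / 16342.4 = 1.431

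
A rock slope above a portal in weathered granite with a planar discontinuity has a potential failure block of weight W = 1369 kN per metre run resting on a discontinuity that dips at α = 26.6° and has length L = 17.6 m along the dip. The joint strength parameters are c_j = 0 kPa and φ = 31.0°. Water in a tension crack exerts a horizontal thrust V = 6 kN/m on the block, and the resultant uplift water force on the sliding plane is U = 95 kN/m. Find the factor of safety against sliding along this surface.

Resolving the block weight along and normal to the plane and applying the Mohr–Coulomb strength on the joint:
N' = W cosα − U − V sinα = 1369·cos26.6° − 95 − 6·sin26.6° = 1126.4 kN/m
Driving force T = W sinα + V cosα = 1369·sin26.6° + 6·cos26.6° = 618.3 kN/m
Resisting force R = c_j·L + N'·tanφ = 0·17.6 + 1126.4·tan31.0° = 0.0 + 676.8 = 676.8 kN/m
FS = R / T = 676.8 / 618.3 = 1.095

FS = 1.09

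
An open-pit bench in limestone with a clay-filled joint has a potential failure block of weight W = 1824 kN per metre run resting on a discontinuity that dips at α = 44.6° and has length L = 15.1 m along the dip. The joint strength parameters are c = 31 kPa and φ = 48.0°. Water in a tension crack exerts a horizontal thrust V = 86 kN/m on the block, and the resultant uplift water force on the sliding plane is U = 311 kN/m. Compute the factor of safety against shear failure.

FS = 1.12

Resolving the block weight along and normal to the plane and applying the Mohr–Coulomb strength on the joint:
N' = W cosα − U − V sinα = 1824·cos44.6° − 311 − 86·sin44.6° = 927.4 kN/m
Driving force T = W sinα + V cosα = 1824·sin44.6° + 86·cos44.6° = 1342.0 kN/m
Resisting force R = c·L + N'·tanφ = 31·15.1 + 927.4·tan48.0° = 468.1 + 1029.9 = 1498.0 kN/m
FS = R / T = 1498.0 / 1342.0 = 1.116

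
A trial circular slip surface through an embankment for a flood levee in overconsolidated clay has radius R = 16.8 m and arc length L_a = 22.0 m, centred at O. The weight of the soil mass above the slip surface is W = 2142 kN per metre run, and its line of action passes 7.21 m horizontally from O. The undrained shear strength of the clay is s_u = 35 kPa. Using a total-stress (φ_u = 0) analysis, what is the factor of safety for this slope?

Taking moments about the centre O, the resisting moment is provided by the undrained shear strength acting along the arc:
M_R = s_u·L_a·R = 35·22.00·16.8 = 12936.0 kN·m/m
M_D = W·d = 2142·7.21 = 15443.8 kN·m/m
FS = M_R / M_D = 12936.0 / 15443.8 = 0.838

FS = 0.84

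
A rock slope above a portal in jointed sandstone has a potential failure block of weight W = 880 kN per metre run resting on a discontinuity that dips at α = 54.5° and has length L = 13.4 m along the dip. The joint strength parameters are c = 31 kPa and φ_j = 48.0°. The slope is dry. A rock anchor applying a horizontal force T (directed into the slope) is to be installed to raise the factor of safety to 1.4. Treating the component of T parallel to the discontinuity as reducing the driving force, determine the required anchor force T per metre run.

Resolving forces along and normal to the sliding plane, with the horizontal anchor force T adding T·sinα to the effective normal force and T·cosα acting up the plane against the driving force:
FS = [cL + (W cosα + T sinα) tanφ_j] / [W sinα − T cosα]
Without the anchor: N' = 511.0 kN/m, driving T_d = 716.4 kN/m, resisting R = 31·13.4 + 511.0·tan48.0° = 982.9 kN/m, FS = 1.37.
Setting FS = 1.4 and solving for T:
1.4·(716.4 − T cos54.5°) = 982.9 + T sin54.5°·tan48.0°
T·(sin54.5°·tan48.0° + 1.4·cos54.5°) = 1.4·716.4 − 982.9
T·(0.8141·1.1106 + 1.4·0.5807) = 1003.0 − 982.9 = 20.0
T·1.7172 = 20.0
T = 11.7 kN/m

T = 12 kN/m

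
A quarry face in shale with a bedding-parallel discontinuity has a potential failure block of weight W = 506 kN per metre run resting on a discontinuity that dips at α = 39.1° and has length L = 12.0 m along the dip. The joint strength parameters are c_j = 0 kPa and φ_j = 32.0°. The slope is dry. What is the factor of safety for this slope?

FS = 0.77

Resolving the block weight along and normal to the plane and applying the Mohr–Coulomb strength on the joint:
N' = W cosα = 506·cos39.1° = 392.7 kN/m
Driving force T = W sinα = 506·sin39.1° = 319.1 kN/m
Resisting force R = c_j·L + N'·tanφ_j = 0·12.0 + 392.7·tan32.0° = 0.0 + 245.4 = 245.4 kN/m
FS = R / T = 245.4 / 319.1 = 0.769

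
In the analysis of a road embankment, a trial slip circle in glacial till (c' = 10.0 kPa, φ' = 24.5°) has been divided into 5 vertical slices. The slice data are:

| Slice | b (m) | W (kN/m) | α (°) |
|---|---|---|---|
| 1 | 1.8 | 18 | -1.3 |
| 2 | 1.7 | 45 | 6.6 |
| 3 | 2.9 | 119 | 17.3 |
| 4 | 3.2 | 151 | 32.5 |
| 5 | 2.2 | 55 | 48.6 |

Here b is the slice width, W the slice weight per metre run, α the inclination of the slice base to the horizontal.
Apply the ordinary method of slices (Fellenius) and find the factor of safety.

Ordinary method of slices: FS = Σ[c'·Δl_i + (W_i cosα_i)·tanφ'] / Σ W_i sinα_i, with Δl_i = b_i / cosα_i.
Slice 1: Δl = 1.8/cos(-1.3°) = 1.800 m; N'_1 = 18·cos(-1.3°) = 18.0; c'Δl = 18.00; W sinα = -0.4
Slice 2: Δl = 1.7/cos6.6° = 1.711 m; N'_2 = 45·cos6.6° = 44.7; c'Δl = 17.11; W sinα = 5.2
Slice 3: Δl = 2.9/cos17.3° = 3.037 m; N'_3 = 119·cos17.3° = 113.6; c'Δl = 30.37; W sinα = 35.4
Slice 4: Δl = 3.2/cos32.5° = 3.794 m; N'_4 = 151·cos32.5° = 127.4; c'Δl = 37.94; W sinα = 81.1
Slice 5: Δl = 2.2/cos48.6° = 3.327 m; N'_5 = 55·cos48.6° = 36.4; c'Δl = 33.27; W sinα = 41.3
Σc'Δl = 136.7 kN/m; ΣN' = 340.0 kN/m; ΣW sinα = 162.5 kN/m
Resisting = 136.7 + 340.0·tan24.5° = 136.7 + 155.0 = 291.7 kN/m
FS = 291.7 / 162.5 = 1.794

FS = 1.79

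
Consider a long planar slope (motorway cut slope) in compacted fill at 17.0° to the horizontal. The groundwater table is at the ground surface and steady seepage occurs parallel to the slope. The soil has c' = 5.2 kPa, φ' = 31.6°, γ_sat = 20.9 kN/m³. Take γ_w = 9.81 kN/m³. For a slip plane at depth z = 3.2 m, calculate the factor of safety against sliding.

With seepage parallel to the slope and the water table at the surface, the effective normal stress on the slip plane uses the buoyant unit weight γ' = γ_sat − γ_w while the driving shear stress uses γ_sat:
FS = [c' + γ' z cos²β tanφ'] / [γ_sat z sinβ cosβ]
γ' = 20.9 − 9.81 = 11.09 kN/m³
Numerator = 5.2 + 11.09·3.2·cos²17.0°·tan31.6° = 5.2 + 11.09·3.2·0.9145·0.6152 = 25.166 kPa
Denominator = 20.9·3.2·sin17.0°·cos17.0° = 20.9·3.2·0.2924·0.9563 = 18.699 kPa
FS = 25.166 / 18.699 = 1.346

FS = 1.35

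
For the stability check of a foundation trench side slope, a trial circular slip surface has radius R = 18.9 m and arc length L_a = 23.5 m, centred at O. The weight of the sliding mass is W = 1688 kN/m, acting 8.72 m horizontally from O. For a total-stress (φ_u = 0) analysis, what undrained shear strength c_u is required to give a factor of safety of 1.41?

FS = c_u·L_a·R / (W·d), so c_u = FS·W·d / (L_a·R).
c_u = 1.41·1688·8.72 / (23.50·18.9) = 20754.3 / 444.15 = 46.73 kPa

c_u = 46.7 kPa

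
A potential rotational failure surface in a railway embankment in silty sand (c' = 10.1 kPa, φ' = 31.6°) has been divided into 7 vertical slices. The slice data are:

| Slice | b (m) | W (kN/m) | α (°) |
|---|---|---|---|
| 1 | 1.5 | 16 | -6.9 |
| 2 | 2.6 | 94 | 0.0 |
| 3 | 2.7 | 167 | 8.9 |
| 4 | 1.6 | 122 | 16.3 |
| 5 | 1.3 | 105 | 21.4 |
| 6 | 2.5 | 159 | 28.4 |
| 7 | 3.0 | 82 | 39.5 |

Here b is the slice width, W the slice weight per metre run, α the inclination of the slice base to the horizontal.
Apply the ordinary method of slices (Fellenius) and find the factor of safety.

Ordinary method of slices: FS = Σ[c'·Δl_i + (W_i cosα_i)·tanφ'] / Σ W_i sinα_i, with Δl_i = b_i / cosα_i.
Slice 1: Δl = 1.5/cos(-6.9°) = 1.511 m; N'_1 = 16·cos(-6.9°) = 15.9; c'Δl = 15.26; W sinα = -1.9
Slice 2: Δl = 2.6/cos0.0° = 2.600 m; N'_2 = 94·cos0.0° = 94.0; c'Δl = 26.26; W sinα = 0.0
Slice 3: Δl = 2.7/cos8.9° = 2.733 m; N'_3 = 167·cos8.9° = 165.0; c'Δl = 27.60; W sinα = 25.8
Slice 4: Δl = 1.6/cos16.3° = 1.667 m; N'_4 = 122·cos16.3° = 117.1; c'Δl = 16.84; W sinα = 34.2
Slice 5: Δl = 1.3/cos21.4° = 1.396 m; N'_5 = 105·cos21.4° = 97.8; c'Δl = 14.10; W sinα = 38.3
Slice 6: Δl = 2.5/cos28.4° = 2.842 m; N'_6 = 159·cos28.4° = 139.9; c'Δl = 28.70; W sinα = 75.6
Slice 7: Δl = 3.0/cos39.5° = 3.888 m; N'_7 = 82·cos39.5° = 63.3; c'Δl = 39.27; W sinα = 52.2
Σc'Δl = 168.0 kN/m; ΣN' = 692.9 kN/m; ΣW sinα = 224.3 kN/m
Resisting = 168.0 + 692.9·tan31.6° = 168.0 + 426.3 = 594.3 kN/m
FS = 594.3 / 224.3 = 2.650

FS = 2.65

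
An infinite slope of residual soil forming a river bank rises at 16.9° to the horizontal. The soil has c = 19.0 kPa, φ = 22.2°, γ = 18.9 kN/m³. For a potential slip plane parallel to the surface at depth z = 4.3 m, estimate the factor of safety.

For an infinite slope with a slip plane parallel to the surface (no pore pressure): FS = [c + γz cos²β tanφ] / [γz sinβ cosβ].
γz = 18.9·4.3 = 81.27 kN/m²
Numerator = 19.0 + 81.27·cos²16.9°·tan22.2° = 19.0 + 81.27·0.9155·0.4081 = 49.363 kPa
Denominator = 81.27·sin16.9°·cos16.9° = 81.27·0.2907·0.9568 = 22.605 kPa
FS = 49.363 / 22.605 = 2.184

FS = 2.18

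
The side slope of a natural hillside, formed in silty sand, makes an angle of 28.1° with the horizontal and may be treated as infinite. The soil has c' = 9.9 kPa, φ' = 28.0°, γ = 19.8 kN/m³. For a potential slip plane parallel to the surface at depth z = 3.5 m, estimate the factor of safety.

For an infinite slope with a slip plane parallel to the surface (no pore pressure): FS = [c' + γz cos²β tanφ'] / [γz sinβ cosβ].
γz = 19.8·3.5 = 69.30 kN/m²
Numerator = 9.9 + 69.30·cos²28.1°·tan28.0° = 9.9 + 69.30·0.7781·0.5317 = 38.573 kPa
Denominator = 69.30·sin28.1°·cos28.1° = 69.30·0.4710·0.8821 = 28.794 kPa
FS = 38.573 / 28.794 = 1.340

FS = 1.34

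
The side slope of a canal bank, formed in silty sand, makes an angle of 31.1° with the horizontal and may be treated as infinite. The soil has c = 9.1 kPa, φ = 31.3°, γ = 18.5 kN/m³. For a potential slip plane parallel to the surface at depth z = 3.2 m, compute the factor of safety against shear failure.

For an infinite slope with a slip plane parallel to the surface (no pore pressure): FS = [c + γz cos²β tanφ] / [γz sinβ cosβ].
γz = 18.5·3.2 = 59.20 kN/m²
Numerator = 9.1 + 59.20·cos²31.1°·tan31.3° = 9.1 + 59.20·0.7332·0.6080 = 35.491 kPa
Denominator = 59.20·sin31.1°·cos31.1° = 59.20·0.5165·0.8563 = 26.184 kPa
FS = 35.491 / 26.184 = 1.355

FS = 1.36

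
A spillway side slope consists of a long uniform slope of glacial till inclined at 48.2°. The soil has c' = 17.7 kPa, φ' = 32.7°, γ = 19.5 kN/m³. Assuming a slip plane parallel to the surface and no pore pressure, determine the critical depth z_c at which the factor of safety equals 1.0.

Setting FS = 1.00 in FS = [c' + γz cos²β tanφ'] / [γz sinβ cosβ] and solving for z:
z = c' / [γ cosβ (FS·sinβ − cosβ·tanφ')]
  = 17.7 / [19.5·cos48.2°·(1.00·sin48.2° − cos48.2°·tan32.7°)]
  = 17.7 / [19.5·0.6665·(1.00·0.7455 − 0.6665·0.6420)]
  = 17.7 / 4.1276 = 4.288 m

z_c = 4.29 m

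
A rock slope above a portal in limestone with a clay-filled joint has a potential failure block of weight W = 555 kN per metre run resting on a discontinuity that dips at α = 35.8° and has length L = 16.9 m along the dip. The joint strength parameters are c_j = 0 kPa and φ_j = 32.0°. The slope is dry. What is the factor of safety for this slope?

Resolving the block weight along and normal to the plane and applying the Mohr–Coulomb strength on the joint:
N' = W cosα = 555·cos35.8° = 450.1 kN/m
Driving force T = W sinα = 555·sin35.8° = 324.7 kN/m
Resisting force R = c_j·L + N'·tanφ_j = 0·16.9 + 450.1·tan32.0° = 0.0 + 281.3 = 281.3 kN/m
FS = R / T = 281.3 / 324.7 = 0.866

FS = 0.87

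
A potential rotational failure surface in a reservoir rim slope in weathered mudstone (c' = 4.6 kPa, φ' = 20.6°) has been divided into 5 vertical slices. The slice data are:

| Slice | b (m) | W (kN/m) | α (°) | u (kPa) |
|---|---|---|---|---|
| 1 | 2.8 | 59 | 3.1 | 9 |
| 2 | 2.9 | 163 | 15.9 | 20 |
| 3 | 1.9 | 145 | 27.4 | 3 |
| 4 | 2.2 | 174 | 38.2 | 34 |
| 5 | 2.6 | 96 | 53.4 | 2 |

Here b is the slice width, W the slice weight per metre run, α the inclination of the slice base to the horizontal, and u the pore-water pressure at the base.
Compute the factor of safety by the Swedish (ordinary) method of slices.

Ordinary method of slices: FS = Σ[c'·Δl_i + (W_i cosα_i − u_i·Δl_i)·tanφ'] / Σ W_i sinα_i, with Δl_i = b_i / cosα_i.
Slice 1: Δl = 2.8/cos3.1° = 2.804 m; N'_1 = 59·cos3.1° − 9·2.804 = 33.7; c'Δl = 12.90; W sinα = 3.2
Slice 2: Δl = 2.9/cos15.9° = 3.015 m; N'_2 = 163·cos15.9° − 20·3.015 = 96.5; c'Δl = 13.87; W sinα = 44.7
Slice 3: Δl = 1.9/cos27.4° = 2.140 m; N'_3 = 145·cos27.4° − 3·2.140 = 122.3; c'Δl = 9.84; W sinα = 66.7
Slice 4: Δl = 2.2/cos38.2° = 2.799 m; N'_4 = 174·cos38.2° − 34·2.799 = 41.6; c'Δl = 12.88; W sinα = 107.6
Slice 5: Δl = 2.6/cos53.4° = 4.361 m; N'_5 = 96·cos53.4° − 2·4.361 = 48.5; c'Δl = 20.06; W sinα = 77.1
Σc'Δl = 69.6 kN/m; ΣN' = 342.5 kN/m; ΣW sinα = 299.2 kN/m
Resisting = 69.6 + 342.5·tan20.6° = 69.6 + 128.7 = 198.3 kN/m
FS = 198.3 / 299.2 = 0.663

FS = 0.66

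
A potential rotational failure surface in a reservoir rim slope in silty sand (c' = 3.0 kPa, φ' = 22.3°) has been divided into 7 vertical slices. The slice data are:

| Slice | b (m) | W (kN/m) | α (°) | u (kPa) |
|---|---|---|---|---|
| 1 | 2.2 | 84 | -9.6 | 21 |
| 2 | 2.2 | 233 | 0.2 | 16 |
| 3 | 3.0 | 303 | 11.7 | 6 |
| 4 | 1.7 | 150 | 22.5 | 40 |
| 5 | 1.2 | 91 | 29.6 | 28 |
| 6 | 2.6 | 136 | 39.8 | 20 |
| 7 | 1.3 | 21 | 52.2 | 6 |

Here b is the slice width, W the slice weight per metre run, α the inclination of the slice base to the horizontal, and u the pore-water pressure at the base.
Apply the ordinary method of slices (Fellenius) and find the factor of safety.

FS = 1.25

Ordinary method of slices: FS = Σ[c'·Δl_i + (W_i cosα_i − u_i·Δl_i)·tanφ'] / Σ W_i sinα_i, with Δl_i = b_i / cosα_i.
Slice 1: Δl = 2.2/cos(-9.6°) = 2.231 m; N'_1 = 84·cos(-9.6°) − 21·2.231 = 36.0; c'Δl = 6.69; W sinα = -14.0
Slice 2: Δl = 2.2/cos0.2° = 2.200 m; N'_2 = 233·cos0.2° − 16·2.200 = 197.8; c'Δl = 6.60; W sinα = 0.8
Slice 3: Δl = 3.0/cos11.7° = 3.064 m; N'_3 = 303·cos11.7° − 6·3.064 = 278.3; c'Δl = 9.19; W sinα = 61.4
Slice 4: Δl = 1.7/cos22.5° = 1.840 m; N'_4 = 150·cos22.5° − 40·1.840 = 65.0; c'Δl = 5.52; W sinα = 57.4
Slice 5: Δl = 1.2/cos29.6° = 1.380 m; N'_5 = 91·cos29.6° − 28·1.380 = 40.5; c'Δl = 4.14; W sinα = 44.9
Slice 6: Δl = 2.6/cos39.8° = 3.384 m; N'_6 = 136·cos39.8° − 20·3.384 = 36.8; c'Δl = 10.15; W sinα = 87.1
Slice 7: Δl = 1.3/cos52.2° = 2.121 m; N'_7 = 21·cos52.2° − 6·2.121 = 0.1; c'Δl = 6.36; W sinα = 16.6
Σc'Δl = 48.7 kN/m; ΣN' = 654.5 kN/m; ΣW sinα = 254.2 kN/m
Resisting = 48.7 + 654.5·tan22.3° = 48.7 + 268.4 = 317.1 kN/m
FS = 317.1 / 254.2 = 1.247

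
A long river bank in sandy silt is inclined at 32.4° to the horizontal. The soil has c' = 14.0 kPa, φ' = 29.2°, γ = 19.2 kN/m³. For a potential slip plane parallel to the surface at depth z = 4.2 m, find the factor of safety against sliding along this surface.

For an infinite slope with a slip plane parallel to the surface (no pore pressure): FS = [c' + γz cos²β tanφ'] / [γz sinβ cosβ].
γz = 19.2·4.2 = 80.64 kN/m²
Numerator = 14.0 + 80.64·cos²32.4°·tan29.2° = 14.0 + 80.64·0.7129·0.5589 = 46.129 kPa
Denominator = 80.64·sin32.4°·cos32.4° = 80.64·0.5358·0.8443 = 36.483 kPa
FS = 46.129 / 36.483 = 1.264

FS = 1.26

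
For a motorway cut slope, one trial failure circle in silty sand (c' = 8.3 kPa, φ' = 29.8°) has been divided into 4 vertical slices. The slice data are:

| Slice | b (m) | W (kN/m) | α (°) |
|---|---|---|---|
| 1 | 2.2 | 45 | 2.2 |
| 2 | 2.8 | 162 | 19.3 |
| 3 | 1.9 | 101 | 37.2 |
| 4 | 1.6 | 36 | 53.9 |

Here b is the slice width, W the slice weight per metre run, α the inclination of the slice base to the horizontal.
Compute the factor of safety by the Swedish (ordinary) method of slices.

FS = 1.77

Ordinary method of slices: FS = Σ[c'·Δl_i + (W_i cosα_i)·tanφ'] / Σ W_i sinα_i, with Δl_i = b_i / cosα_i.
Slice 1: Δl = 2.2/cos2.2° = 2.202 m; N'_1 = 45·cos2.2° = 45.0; c'Δl = 18.27; W sinα = 1.7
Slice 2: Δl = 2.8/cos19.3° = 2.967 m; N'_2 = 162·cos19.3° = 152.9; c'Δl = 24.62; W sinα = 53.5
Slice 3: Δl = 1.9/cos37.2° = 2.385 m; N'_3 = 101·cos37.2° = 80.4; c'Δl = 19.80; W sinα = 61.1
Slice 4: Δl = 1.6/cos53.9° = 2.716 m; N'_4 = 36·cos53.9° = 21.2; c'Δl = 22.54; W sinα = 29.1
Σc'Δl = 85.2 kN/m; ΣN' = 299.5 kN/m; ΣW sinα = 145.4 kN/m
Resisting = 85.2 + 299.5·tan29.8° = 85.2 + 171.5 = 256.8 kN/m
FS = 256.8 / 145.4 = 1.766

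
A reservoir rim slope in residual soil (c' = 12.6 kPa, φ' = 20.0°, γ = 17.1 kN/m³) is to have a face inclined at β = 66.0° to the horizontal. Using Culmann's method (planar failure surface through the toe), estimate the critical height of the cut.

H_c = 8.29 m

Culmann's analysis gives the critical failure plane at α_cr = (β + φ')/2 = (66.0 + 20.0)/2 = 43.0°, and the critical height
H_c = (4c'/γ) · sinβ cosφ' / [1 − cos(β − φ')]
    = (4·12.6/17.1) · sin66.0°·cos20.0° / [1 − cos(46.0°)]
    = 2.947 · 0.9135·0.9397 / [1 − 0.6947]
    = 2.947 · 0.8585 / 0.3053
    = 8.29 m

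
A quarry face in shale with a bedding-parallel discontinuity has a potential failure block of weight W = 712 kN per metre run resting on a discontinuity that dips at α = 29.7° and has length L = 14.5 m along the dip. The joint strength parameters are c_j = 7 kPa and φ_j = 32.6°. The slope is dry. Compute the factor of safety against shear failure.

FS = 1.41

Resolving the block weight along and normal to the plane and applying the Mohr–Coulomb strength on the joint:
N' = W cosα = 712·cos29.7° = 618.5 kN/m
Driving force T = W sinα = 712·sin29.7° = 352.8 kN/m
Resisting force R = c_j·L + N'·tanφ_j = 7·14.5 + 618.5·tan32.6° = 101.5 + 395.5 = 497.0 kN/m
FS = R / T = 497.0 / 352.8 = 1.409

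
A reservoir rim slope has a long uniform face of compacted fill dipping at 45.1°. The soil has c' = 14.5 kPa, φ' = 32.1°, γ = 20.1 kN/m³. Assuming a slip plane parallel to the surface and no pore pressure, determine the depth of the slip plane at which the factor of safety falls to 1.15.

z = 2.75 m

Setting FS = 1.15 in FS = [c' + γz cos²β tanφ'] / [γz sinβ cosβ] and solving for z:
z = c' / [γ cosβ (FS·sinβ − cosβ·tanφ')]
  = 14.5 / [20.1·cos45.1°·(1.15·sin45.1° − cos45.1°·tan32.1°)]
  = 14.5 / [20.1·0.7059·(1.15·0.7083 − 0.7059·0.6273)]
  = 14.5 / 5.2751 = 2.749 m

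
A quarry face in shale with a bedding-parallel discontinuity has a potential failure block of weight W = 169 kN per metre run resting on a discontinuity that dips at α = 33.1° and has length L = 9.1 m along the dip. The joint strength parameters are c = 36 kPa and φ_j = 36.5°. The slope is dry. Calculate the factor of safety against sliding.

FS = 4.68

Resolving the block weight along and normal to the plane and applying the Mohr–Coulomb strength on the joint:
N' = W cosα = 169·cos33.1° = 141.6 kN/m
Driving force T = W sinα = 169·sin33.1° = 92.3 kN/m
Resisting force R = c·L + N'·tanφ_j = 36·9.1 + 141.6·tan36.5° = 327.6 + 104.8 = 432.4 kN/m
FS = R / T = 432.4 / 92.3 = 4.685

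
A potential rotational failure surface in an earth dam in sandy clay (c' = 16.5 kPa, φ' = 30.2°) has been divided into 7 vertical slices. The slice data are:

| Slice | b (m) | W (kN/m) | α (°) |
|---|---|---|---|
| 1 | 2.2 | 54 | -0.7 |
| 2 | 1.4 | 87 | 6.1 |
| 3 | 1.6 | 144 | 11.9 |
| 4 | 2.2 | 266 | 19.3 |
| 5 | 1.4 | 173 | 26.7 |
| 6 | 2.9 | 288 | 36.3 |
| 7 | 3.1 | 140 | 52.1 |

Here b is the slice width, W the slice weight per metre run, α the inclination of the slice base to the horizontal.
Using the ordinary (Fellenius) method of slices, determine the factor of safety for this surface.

Ordinary method of slices: FS = Σ[c'·Δl_i + (W_i cosα_i)·tanφ'] / Σ W_i sinα_i, with Δl_i = b_i / cosα_i.
Slice 1: Δl = 2.2/cos(-0.7°) = 2.200 m; N'_1 = 54·cos(-0.7°) = 54.0; c'Δl = 36.30; W sinα = -0.7
Slice 2: Δl = 1.4/cos6.1° = 1.408 m; N'_2 = 87·cos6.1° = 86.5; c'Δl = 23.23; W sinα = 9.2
Slice 3: Δl = 1.6/cos11.9° = 1.635 m; N'_3 = 144·cos11.9° = 140.9; c'Δl = 26.98; W sinα = 29.7
Slice 4: Δl = 2.2/cos19.3° = 2.331 m; N'_4 = 266·cos19.3° = 251.1; c'Δl = 38.46; W sinα = 87.9
Slice 5: Δl = 1.4/cos26.7° = 1.567 m; N'_5 = 173·cos26.7° = 154.6; c'Δl = 25.86; W sinα = 77.7
Slice 6: Δl = 2.9/cos36.3° = 3.598 m; N'_6 = 288·cos36.3° = 232.1; c'Δl = 59.37; W sinα = 170.5
Slice 7: Δl = 3.1/cos52.1° = 5.047 m; N'_7 = 140·cos52.1° = 86.0; c'Δl = 83.27; W sinα = 110.5
Σc'Δl = 293.5 kN/m; ΣN' = 1005.1 kN/m; ΣW sinα = 484.9 kN/m
Resisting = 293.5 + 1005.1·tan30.2° = 293.5 + 585.0 = 878.5 kN/m
FS = 878.5 / 484.9 = 1.812

FS = 1.81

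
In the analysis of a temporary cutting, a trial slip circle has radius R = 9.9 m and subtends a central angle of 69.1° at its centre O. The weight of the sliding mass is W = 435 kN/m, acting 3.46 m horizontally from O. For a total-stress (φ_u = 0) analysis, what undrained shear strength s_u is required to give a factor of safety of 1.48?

s_u = 18.8 kPa

FS = s_u·L_a·R / (W·d), so s_u = FS·W·d / (L_a·R).
Arc length L_a = R·θ = 9.9·(69.1°·π/180) = 9.9·1.2060 = 11.94 m
s_u = 1.48·435·3.46 / (11.94·9.9) = 2227.5 / 118.20 = 18.85 kPa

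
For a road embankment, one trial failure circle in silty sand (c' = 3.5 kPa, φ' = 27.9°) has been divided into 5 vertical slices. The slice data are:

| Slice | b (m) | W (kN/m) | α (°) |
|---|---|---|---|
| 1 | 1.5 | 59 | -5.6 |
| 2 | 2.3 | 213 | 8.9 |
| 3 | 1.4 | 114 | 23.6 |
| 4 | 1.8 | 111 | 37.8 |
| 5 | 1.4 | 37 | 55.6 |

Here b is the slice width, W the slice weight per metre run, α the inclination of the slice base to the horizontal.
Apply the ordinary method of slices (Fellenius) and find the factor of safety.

Ordinary method of slices: FS = Σ[c'·Δl_i + (W_i cosα_i)·tanφ'] / Σ W_i sinα_i, with Δl_i = b_i / cosα_i.
Slice 1: Δl = 1.5/cos(-5.6°) = 1.507 m; N'_1 = 59·cos(-5.6°) = 58.7; c'Δl = 5.28; W sinα = -5.8
Slice 2: Δl = 2.3/cos8.9° = 2.328 m; N'_2 = 213·cos8.9° = 210.4; c'Δl = 8.15; W sinα = 33.0
Slice 3: Δl = 1.4/cos23.6° = 1.528 m; N'_3 = 114·cos23.6° = 104.5; c'Δl = 5.35; W sinα = 45.6
Slice 4: Δl = 1.8/cos37.8° = 2.278 m; N'_4 = 111·cos37.8° = 87.7; c'Δl = 7.97; W sinα = 68.0
Slice 5: Δl = 1.4/cos55.6° = 2.478 m; N'_5 = 37·cos55.6° = 20.9; c'Δl = 8.67; W sinα = 30.5
Σc'Δl = 35.4 kN/m; ΣN' = 482.2 kN/m; ΣW sinα = 171.4 kN/m
Resisting = 35.4 + 482.2·tan27.9° = 35.4 + 255.3 = 290.7 kN/m
FS = 290.7 / 171.4 = 1.696

FS = 1.70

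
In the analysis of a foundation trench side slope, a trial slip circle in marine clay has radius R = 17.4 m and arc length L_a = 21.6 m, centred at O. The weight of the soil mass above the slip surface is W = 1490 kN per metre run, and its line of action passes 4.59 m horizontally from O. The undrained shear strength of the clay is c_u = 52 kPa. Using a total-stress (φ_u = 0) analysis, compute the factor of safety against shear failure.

FS = 2.86

Taking moments about the centre O, the resisting moment is provided by the undrained shear strength acting along the arc:
M_R = c_u·L_a·R = 52·21.60·17.4 = 19543.7 kN·m/m
M_D = W·d = 1490·4.59 = 6839.1 kN·m/m
FS = M_R / M_D = 19543.7 / 6839.1 = 2.858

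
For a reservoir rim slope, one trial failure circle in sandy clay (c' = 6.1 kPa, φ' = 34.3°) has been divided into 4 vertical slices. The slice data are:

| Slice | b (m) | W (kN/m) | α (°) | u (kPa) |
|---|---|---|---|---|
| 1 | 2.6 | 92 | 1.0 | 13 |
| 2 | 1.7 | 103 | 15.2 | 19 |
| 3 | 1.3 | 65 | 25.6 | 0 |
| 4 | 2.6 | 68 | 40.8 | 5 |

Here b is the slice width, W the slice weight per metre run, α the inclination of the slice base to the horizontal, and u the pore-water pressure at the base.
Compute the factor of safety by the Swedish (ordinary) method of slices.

Ordinary method of slices: FS = Σ[c'·Δl_i + (W_i cosα_i − u_i·Δl_i)·tanφ'] / Σ W_i sinα_i, with Δl_i = b_i / cosα_i.
Slice 1: Δl = 2.6/cos1.0° = 2.600 m; N'_1 = 92·cos1.0° − 13·2.600 = 58.2; c'Δl = 15.86; W sinα = 1.6
Slice 2: Δl = 1.7/cos15.2° = 1.762 m; N'_2 = 103·cos15.2° − 19·1.762 = 65.9; c'Δl = 10.75; W sinα = 27.0
Slice 3: Δl = 1.3/cos25.6° = 1.442 m; N'_3 = 65·cos25.6° − 0·1.442 = 58.6; c'Δl = 8.79; W sinα = 28.1
Slice 4: Δl = 2.6/cos40.8° = 3.435 m; N'_4 = 68·cos40.8° − 5·3.435 = 34.3; c'Δl = 20.95; W sinα = 44.4
Σc'Δl = 56.4 kN/m; ΣN' = 217.0 kN/m; ΣW sinα = 101.1 kN/m
Resisting = 56.4 + 217.0·tan34.3° = 56.4 + 148.0 = 204.4 kN/m
FS = 204.4 / 101.1 = 2.021

FS = 2.02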